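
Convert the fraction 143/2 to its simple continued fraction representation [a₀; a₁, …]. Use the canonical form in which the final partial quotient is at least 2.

[71; 2]

143 = 71·2 + 1, so a_0 = 71
2 = 2·1 + 0, so a_1 = 2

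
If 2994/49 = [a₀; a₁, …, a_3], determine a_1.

9

Apply division with remainder until the remainder is 0:
2994 = 61·49 + 5, so a_0 = 61
49 = 9·5 + 4, so a_1 = 9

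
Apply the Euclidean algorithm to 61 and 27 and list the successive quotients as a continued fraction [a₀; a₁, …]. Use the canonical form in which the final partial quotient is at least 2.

[2; 3, 1, 6]

61 = 2·27 + 7, so a_0 = 2
27 = 3·7 + 6, so a_1 = 3
7 = 1·6 + 1, so a_2 = 1
6 = 6·1 + 0, so a_3 = 6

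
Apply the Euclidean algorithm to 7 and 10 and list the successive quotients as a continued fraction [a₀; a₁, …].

7 ÷ 10 → quotient 0, remainder 7
10 ÷ 7 → quotient 1, remainder 3
7 ÷ 3 → quotient 2, remainder 1
3 ÷ 1 → quotient 3, remainder 0

[0; 1, 2, 3]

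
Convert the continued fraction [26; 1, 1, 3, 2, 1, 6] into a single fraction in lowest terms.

a_0 = 26: 26/1
a_1 = 1: 27/1
a_2 = 1: 53/2
a_3 = 3: 186/7
a_4 = 2: 425/16
a_5 = 1: 611/23
a_6 = 6: 4091/154

4091/154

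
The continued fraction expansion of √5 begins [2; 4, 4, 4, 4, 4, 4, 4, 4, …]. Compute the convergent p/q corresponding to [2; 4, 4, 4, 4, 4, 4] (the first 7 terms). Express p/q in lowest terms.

Compute successive convergents:
a_0 = 2: 2/1
a_1 = 4: 9/4
a_2 = 4: 38/17
a_3 = 4: 161/72
a_4 = 4: 682/305
a_5 = 4: 2889/1292
a_6 = 4: 12238/5473

12238/5473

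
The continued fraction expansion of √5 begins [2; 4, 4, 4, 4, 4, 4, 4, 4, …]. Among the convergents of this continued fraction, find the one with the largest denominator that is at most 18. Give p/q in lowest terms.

a_0 = 2: 2/1  (≤ bound)
a_1 = 4: 9/4  (≤ bound)
a_2 = 4: 38/17  (≤ bound)
a_3 = 4: 161/72  (> 18, stop)

38/17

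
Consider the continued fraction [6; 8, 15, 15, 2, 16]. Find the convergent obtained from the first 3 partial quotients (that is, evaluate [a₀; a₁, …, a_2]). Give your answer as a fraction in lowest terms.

a_0 = 6: 6/1
a_1 = 8: 49/8
a_2 = 15: 741/121

741/121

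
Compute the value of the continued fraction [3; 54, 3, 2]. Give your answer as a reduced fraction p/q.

a_0 = 3: 3/1
a_1 = 54: 163/54
a_2 = 3: 492/163
a_3 = 2: 1147/380

1147/380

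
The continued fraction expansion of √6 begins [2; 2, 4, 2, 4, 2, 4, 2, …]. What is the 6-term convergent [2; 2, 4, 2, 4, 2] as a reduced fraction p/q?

Start with 2.
4 + 1/(2/1) = 4 + 1/2 = 9/2
2 + 1/(9/2) = 2 + 2/9 = 20/9
4 + 1/(20/9) = 4 + 9/20 = 89/20
2 + 1/(89/20) = 2 + 20/89 = 198/89
2 + 1/(198/89) = 2 + 89/198 = 485/198

485/198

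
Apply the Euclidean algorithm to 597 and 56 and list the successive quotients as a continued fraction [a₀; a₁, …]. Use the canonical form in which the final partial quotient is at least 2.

[10; 1, 1, 1, 18]

Apply division with remainder until the remainder is 0:
597 ÷ 56 → quotient 10, remainder 37
56 ÷ 37 → quotient 1, remainder 19
37 ÷ 19 → quotient 1, remainder 18
19 ÷ 18 → quotient 1, remainder 1
18 ÷ 1 → quotient 18, remainder 0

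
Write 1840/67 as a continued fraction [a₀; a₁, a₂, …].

[27; 2, 6, 5]

⌊1840/67⌋ = 27, remainder 31
⌊67/31⌋ = 2, remainder 5
⌊31/5⌋ = 6, remainder 1
⌊5/1⌋ = 5, remainder 0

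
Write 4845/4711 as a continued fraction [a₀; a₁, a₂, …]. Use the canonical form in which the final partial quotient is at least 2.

[1; 35, 6, 2, 1, 1, 1, 2]

Run the Euclidean algorithm, recording each quotient:
⌊4845/4711⌋ = 1, remainder 134
⌊4711/134⌋ = 35, remainder 21
⌊134/21⌋ = 6, remainder 8
⌊21/8⌋ = 2, remainder 5
⌊8/5⌋ = 1, remainder 3
⌊5/3⌋ = 1, remainder 2
⌊3/2⌋ = 1, remainder 1
⌊2/1⌋ = 2, remainder 0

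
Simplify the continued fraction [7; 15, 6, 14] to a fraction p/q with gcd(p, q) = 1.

9108/1289

a_0 = 7: 7/1
a_1 = 15: 106/15
a_2 = 6: 643/91
a_3 = 14: 9108/1289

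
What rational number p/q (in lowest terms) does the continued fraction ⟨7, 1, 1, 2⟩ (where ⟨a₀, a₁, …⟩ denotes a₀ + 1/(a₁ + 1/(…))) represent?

Compute successive convergents:
a_0 = 7: 7/1
a_1 = 1: 8/1
a_2 = 1: 15/2
a_3 = 2: 38/5

38/5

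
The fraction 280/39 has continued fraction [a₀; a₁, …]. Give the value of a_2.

1

280 ÷ 39 → quotient 7, remainder 7
39 ÷ 7 → quotient 5, remainder 4
7 ÷ 4 → quotient 1, remainder 3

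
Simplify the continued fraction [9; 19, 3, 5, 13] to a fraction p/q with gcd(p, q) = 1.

36886/4075

a_0 = 9: 9/1
a_1 = 19: 172/19
a_2 = 3: 525/58
a_3 = 5: 2797/309
a_4 = 13: 36886/4075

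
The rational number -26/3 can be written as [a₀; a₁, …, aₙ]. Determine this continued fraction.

[-9; 3]

-26 ÷ 3 → quotient -9, remainder 1
3 ÷ 1 → quotient 3, remainder 0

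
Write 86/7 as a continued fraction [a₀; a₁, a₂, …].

86 = 12·7 + 2, so a_0 = 12
7 = 3·2 + 1, so a_1 = 3
2 = 2·1 + 0, so a_2 = 2

[12; 3, 2]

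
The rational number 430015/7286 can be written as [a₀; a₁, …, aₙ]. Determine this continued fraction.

[59; 51, 1, 2, 15, 3]

⌊430015/7286⌋ = 59, remainder 141
⌊7286/141⌋ = 51, remainder 95
⌊141/95⌋ = 1, remainder 46
⌊95/46⌋ = 2, remainder 3
⌊46/3⌋ = 15, remainder 1
⌊3/1⌋ = 3, remainder 0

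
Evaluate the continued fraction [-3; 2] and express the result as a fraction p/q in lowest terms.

Build up convergents one term at a time:
a_0 = -3: -3/1
a_1 = 2: -5/2

-5/2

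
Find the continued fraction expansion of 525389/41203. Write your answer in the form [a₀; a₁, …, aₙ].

[12; 1, 3, 50, 2, 33, 3]

Repeatedly divide and take the remainder:
525389 = 12·41203 + 30953, so a_0 = 12
41203 = 1·30953 + 10250, so a_1 = 1
30953 = 3·10250 + 203, so a_2 = 3
10250 = 50·203 + 100, so a_3 = 50
203 = 2·100 + 3, so a_4 = 2
100 = 33·3 + 1, so a_5 = 33
3 = 3·1 + 0, so a_6 = 3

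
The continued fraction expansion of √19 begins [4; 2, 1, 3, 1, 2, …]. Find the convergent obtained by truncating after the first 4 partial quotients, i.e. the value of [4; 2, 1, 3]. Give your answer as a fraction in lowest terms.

48/11

Start with 3.
1 + 1/(3/1) = 1 + 1/3 = 4/3
2 + 1/(4/3) = 2 + 3/4 = 11/4
4 + 1/(11/4) = 4 + 4/11 = 48/11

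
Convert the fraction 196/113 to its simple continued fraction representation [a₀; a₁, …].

Run the Euclidean algorithm, recording each quotient:
196 ÷ 113 → quotient 1, remainder 83
113 ÷ 83 → quotient 1, remainder 30
83 ÷ 30 → quotient 2, remainder 23
30 ÷ 23 → quotient 1, remainder 7
23 ÷ 7 → quotient 3, remainder 2
7 ÷ 2 → quotient 3, remainder 1
2 ÷ 1 → quotient 2, remainder 0

[1; 1, 2, 1, 3, 3, 2]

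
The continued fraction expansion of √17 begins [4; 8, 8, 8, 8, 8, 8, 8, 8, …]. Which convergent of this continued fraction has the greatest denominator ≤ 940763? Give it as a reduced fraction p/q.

List convergents until the denominator exceeds the bound:
a_0 = 4: 4/1  (≤ bound)
a_1 = 8: 33/8  (≤ bound)
a_2 = 8: 268/65  (≤ bound)
a_3 = 8: 2177/528  (≤ bound)
a_4 = 8: 17684/4289  (≤ bound)
a_5 = 8: 143649/34840  (≤ bound)
a_6 = 8: 1166876/283009  (≤ bound)
a_7 = 8: 9478657/2298912  (> 940763, stop)

1166876/283009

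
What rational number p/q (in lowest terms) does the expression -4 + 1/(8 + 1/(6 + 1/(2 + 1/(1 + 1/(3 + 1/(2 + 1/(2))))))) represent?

-12272/3165

Build up convergents one term at a time:
a_0 = -4: -4/1
a_1 = 8: -31/8
a_2 = 6: -190/49
a_3 = 2: -411/106
a_4 = 1: -601/155
a_5 = 3: -2214/571
a_6 = 2: -5029/1297
a_7 = 2: -12272/3165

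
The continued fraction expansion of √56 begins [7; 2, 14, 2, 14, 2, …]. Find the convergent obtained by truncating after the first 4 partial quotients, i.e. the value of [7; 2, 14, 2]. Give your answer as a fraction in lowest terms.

Start with 2.
14 + 1/(2/1) = 14 + 1/2 = 29/2
2 + 1/(29/2) = 2 + 2/29 = 60/29
7 + 1/(60/29) = 7 + 29/60 = 449/60

449/60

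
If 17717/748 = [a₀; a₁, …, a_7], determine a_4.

2

Apply division with remainder until the remainder is 0:
⌊17717/748⌋ = 23, remainder 513
⌊748/513⌋ = 1, remainder 235
⌊513/235⌋ = 2, remainder 43
⌊235/43⌋ = 5, remainder 20
⌊43/20⌋ = 2, remainder 3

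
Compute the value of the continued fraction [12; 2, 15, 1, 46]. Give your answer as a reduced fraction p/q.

Build up convergents one term at a time:
a_0 = 12: 12/1
a_1 = 2: 25/2
a_2 = 15: 387/31
a_3 = 1: 412/33
a_4 = 46: 19339/1549

19339/1549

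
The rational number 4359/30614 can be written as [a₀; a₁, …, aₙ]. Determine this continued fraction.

Apply division with remainder until the remainder is 0:
4359 = 0·30614 + 4359, so a_0 = 0
30614 = 7·4359 + 101, so a_1 = 7
4359 = 43·101 + 16, so a_2 = 43
101 = 6·16 + 5, so a_3 = 6
16 = 3·5 + 1, so a_4 = 3
5 = 5·1 + 0, so a_5 = 5

[0; 7, 43, 6, 3, 5]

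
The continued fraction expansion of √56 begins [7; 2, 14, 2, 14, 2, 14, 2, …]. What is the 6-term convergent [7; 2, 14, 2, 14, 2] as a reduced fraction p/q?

Build up convergents one term at a time:
a_0 = 7: 7/1
a_1 = 2: 15/2
a_2 = 14: 217/29
a_3 = 2: 449/60
a_4 = 14: 6503/869
a_5 = 2: 13455/1798

13455/1798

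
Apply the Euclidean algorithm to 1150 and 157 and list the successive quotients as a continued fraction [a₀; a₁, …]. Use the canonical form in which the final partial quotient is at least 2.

[7; 3, 12, 1, 3]

⌊1150/157⌋ = 7, remainder 51
⌊157/51⌋ = 3, remainder 4
⌊51/4⌋ = 12, remainder 3
⌊4/3⌋ = 1, remainder 1
⌊3/1⌋ = 3, remainder 0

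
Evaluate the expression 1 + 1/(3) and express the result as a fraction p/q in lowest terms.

4/3

Start with 3.
1 + 1/(3/1) = 1 + 1/3 = 4/3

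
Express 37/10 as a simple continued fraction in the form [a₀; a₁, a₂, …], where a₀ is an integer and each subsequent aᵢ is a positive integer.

[3; 1, 2, 3]

37 ÷ 10 → quotient 3, remainder 7
10 ÷ 7 → quotient 1, remainder 3
7 ÷ 3 → quotient 2, remainder 1
3 ÷ 1 → quotient 3, remainder 0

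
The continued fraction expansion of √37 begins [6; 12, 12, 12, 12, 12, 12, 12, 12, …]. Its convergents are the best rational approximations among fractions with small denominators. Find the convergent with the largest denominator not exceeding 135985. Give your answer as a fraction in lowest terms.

128766/21169

a_0 = 6: 6/1  (≤ bound)
a_1 = 12: 73/12  (≤ bound)
a_2 = 12: 882/145  (≤ bound)
a_3 = 12: 10657/1752  (≤ bound)
a_4 = 12: 128766/21169  (≤ bound)
a_5 = 12: 1555849/255780  (> 135985, stop)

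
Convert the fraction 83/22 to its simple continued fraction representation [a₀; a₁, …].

[3; 1, 3, 2, 2]

⌊83/22⌋ = 3, remainder 17
⌊22/17⌋ = 1, remainder 5
⌊17/5⌋ = 3, remainder 2
⌊5/2⌋ = 2, remainder 1
⌊2/1⌋ = 2, remainder 0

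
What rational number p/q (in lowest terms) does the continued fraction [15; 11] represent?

166/11

Start with 11.
15 + 1/(11/1) = 15 + 1/11 = 166/11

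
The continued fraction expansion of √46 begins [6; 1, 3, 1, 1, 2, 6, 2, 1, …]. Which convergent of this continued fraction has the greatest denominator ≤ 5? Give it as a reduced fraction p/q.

34/5

a_0 = 6: 6/1  (≤ bound)
a_1 = 1: 7/1  (≤ bound)
a_2 = 3: 27/4  (≤ bound)
a_3 = 1: 34/5  (≤ bound)
a_4 = 1: 61/9  (> 5, stop)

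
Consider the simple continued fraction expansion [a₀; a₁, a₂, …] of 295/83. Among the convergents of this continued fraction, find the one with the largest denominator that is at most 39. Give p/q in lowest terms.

32/9

a_0 = 3: 3/1  (≤ bound)
a_1 = 1: 4/1  (≤ bound)
a_2 = 1: 7/2  (≤ bound)
a_3 = 4: 32/9  (≤ bound)
a_4 = 9: 295/83  (> 39, stop)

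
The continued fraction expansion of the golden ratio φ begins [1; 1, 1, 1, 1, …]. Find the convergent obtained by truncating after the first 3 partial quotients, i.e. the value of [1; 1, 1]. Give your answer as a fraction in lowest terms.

a_0 = 1: 1/1
a_1 = 1: 2/1
a_2 = 1: 3/2

3/2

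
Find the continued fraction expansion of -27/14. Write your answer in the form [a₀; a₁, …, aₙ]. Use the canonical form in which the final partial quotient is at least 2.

Run the Euclidean algorithm, recording each quotient:
-27 ÷ 14 → quotient -2, remainder 1
14 ÷ 1 → quotient 14, remainder 0

[-2; 14]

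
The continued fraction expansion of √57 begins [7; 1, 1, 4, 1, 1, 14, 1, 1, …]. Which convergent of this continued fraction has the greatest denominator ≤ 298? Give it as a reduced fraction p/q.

2197/291

a_0 = 7: 7/1  (≤ bound)
a_1 = 1: 8/1  (≤ bound)
a_2 = 1: 15/2  (≤ bound)
a_3 = 4: 68/9  (≤ bound)
a_4 = 1: 83/11  (≤ bound)
a_5 = 1: 151/20  (≤ bound)
a_6 = 14: 2197/291  (≤ bound)
a_7 = 1: 2348/311  (> 298, stop)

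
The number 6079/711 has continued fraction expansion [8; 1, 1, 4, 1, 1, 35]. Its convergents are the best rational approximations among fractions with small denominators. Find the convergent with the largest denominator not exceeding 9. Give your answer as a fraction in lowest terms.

77/9

a_0 = 8: 8/1  (≤ bound)
a_1 = 1: 9/1  (≤ bound)
a_2 = 1: 17/2  (≤ bound)
a_3 = 4: 77/9  (≤ bound)
a_4 = 1: 94/11  (> 9, stop)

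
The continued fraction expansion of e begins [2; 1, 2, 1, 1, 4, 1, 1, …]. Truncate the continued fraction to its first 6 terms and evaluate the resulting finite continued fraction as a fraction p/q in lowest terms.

87/32

a_0 = 2: 2/1
a_1 = 1: 3/1
a_2 = 2: 8/3
a_3 = 1: 11/4
a_4 = 1: 19/7
a_5 = 4: 87/32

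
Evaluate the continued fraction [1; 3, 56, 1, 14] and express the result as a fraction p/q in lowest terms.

3431/2577

Starting at the tail and folding back:
Start with 14.
1 + 1/(14/1) = 1 + 1/14 = 15/14
56 + 1/(15/14) = 56 + 14/15 = 854/15
3 + 1/(854/15) = 3 + 15/854 = 2577/854
1 + 1/(2577/854) = 1 + 854/2577 = 3431/2577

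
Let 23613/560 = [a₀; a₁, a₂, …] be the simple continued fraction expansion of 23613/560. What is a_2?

⌊23613/560⌋ = 42, remainder 93
⌊560/93⌋ = 6, remainder 2
⌊93/2⌋ = 46, remainder 1

46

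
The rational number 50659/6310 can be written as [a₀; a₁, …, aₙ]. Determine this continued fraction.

[8; 35, 3, 1, 44]

⌊50659/6310⌋ = 8, remainder 179
⌊6310/179⌋ = 35, remainder 45
⌊179/45⌋ = 3, remainder 44
⌊45/44⌋ = 1, remainder 1
⌊44/1⌋ = 44, remainder 0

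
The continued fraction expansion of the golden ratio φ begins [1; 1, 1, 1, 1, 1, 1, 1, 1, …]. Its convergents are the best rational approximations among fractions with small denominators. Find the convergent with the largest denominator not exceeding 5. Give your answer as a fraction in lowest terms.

8/5

a_0 = 1: 1/1  (≤ bound)
a_1 = 1: 2/1  (≤ bound)
a_2 = 1: 3/2  (≤ bound)
a_3 = 1: 5/3  (≤ bound)
a_4 = 1: 8/5  (≤ bound)
a_5 = 1: 13/8  (> 5, stop)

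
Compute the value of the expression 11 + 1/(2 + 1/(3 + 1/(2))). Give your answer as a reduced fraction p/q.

Work from the innermost term outward:
Start with 2.
3 + 1/(2/1) = 3 + 1/2 = 7/2
2 + 1/(7/2) = 2 + 2/7 = 16/7
11 + 1/(16/7) = 11 + 7/16 = 183/16

183/16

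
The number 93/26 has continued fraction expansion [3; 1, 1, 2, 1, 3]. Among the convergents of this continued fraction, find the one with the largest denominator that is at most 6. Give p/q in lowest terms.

List convergents until the denominator exceeds the bound:
a_0 = 3: 3/1  (≤ bound)
a_1 = 1: 4/1  (≤ bound)
a_2 = 1: 7/2  (≤ bound)
a_3 = 2: 18/5  (≤ bound)
a_4 = 1: 25/7  (> 6, stop)

18/5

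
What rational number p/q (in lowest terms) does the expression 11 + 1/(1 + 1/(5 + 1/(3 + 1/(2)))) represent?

521/44

a_0 = 11: 11/1
a_1 = 1: 12/1
a_2 = 5: 71/6
a_3 = 3: 225/19
a_4 = 2: 521/44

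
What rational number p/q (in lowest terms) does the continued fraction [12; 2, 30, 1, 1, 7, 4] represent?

a_0 = 12: 12/1
a_1 = 2: 25/2
a_2 = 30: 762/61
a_3 = 1: 787/63
a_4 = 1: 1549/124
a_5 = 7: 11630/931
a_6 = 4: 48069/3848

48069/3848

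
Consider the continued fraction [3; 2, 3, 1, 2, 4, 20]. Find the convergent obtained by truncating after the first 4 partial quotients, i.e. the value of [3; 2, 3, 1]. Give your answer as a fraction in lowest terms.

Start with 1.
3 + 1/(1/1) = 3 + 1/1 = 4/1
2 + 1/(4/1) = 2 + 1/4 = 9/4
3 + 1/(9/4) = 3 + 4/9 = 31/9

31/9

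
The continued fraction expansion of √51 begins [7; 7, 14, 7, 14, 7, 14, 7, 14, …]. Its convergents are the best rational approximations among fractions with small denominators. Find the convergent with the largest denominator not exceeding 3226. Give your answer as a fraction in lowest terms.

4999/700

List convergents until the denominator exceeds the bound:
a_0 = 7: 7/1  (≤ bound)
a_1 = 7: 50/7  (≤ bound)
a_2 = 14: 707/99  (≤ bound)
a_3 = 7: 4999/700  (≤ bound)
a_4 = 14: 70693/9899  (> 3226, stop)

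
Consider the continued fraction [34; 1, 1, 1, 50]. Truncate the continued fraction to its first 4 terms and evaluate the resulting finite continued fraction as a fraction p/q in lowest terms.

104/3

Start with 1.
1 + 1/(1/1) = 1 + 1/1 = 2/1
1 + 1/(2/1) = 1 + 1/2 = 3/2
34 + 1/(3/2) = 34 + 2/3 = 104/3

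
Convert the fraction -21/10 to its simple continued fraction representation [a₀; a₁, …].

-21 ÷ 10 → quotient -3, remainder 9
10 ÷ 9 → quotient 1, remainder 1
9 ÷ 1 → quotient 9, remainder 0

[-3; 1, 9]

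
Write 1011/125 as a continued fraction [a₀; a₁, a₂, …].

1011 = 8·125 + 11, so a_0 = 8
125 = 11·11 + 4, so a_1 = 11
11 = 2·4 + 3, so a_2 = 2
4 = 1·3 + 1, so a_3 = 1
3 = 3·1 + 0, so a_4 = 3

[8; 11, 2, 1, 3]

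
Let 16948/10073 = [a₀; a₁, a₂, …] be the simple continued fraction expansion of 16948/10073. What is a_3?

6

Run the Euclidean algorithm, recording each quotient:
16948 ÷ 10073 → quotient 1, remainder 6875
10073 ÷ 6875 → quotient 1, remainder 3198
6875 ÷ 3198 → quotient 2, remainder 479
3198 ÷ 479 → quotient 6, remainder 324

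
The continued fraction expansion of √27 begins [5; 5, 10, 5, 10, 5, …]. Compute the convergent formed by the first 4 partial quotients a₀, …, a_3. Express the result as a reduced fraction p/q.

1351/260

Start with 5.
10 + 1/(5/1) = 10 + 1/5 = 51/5
5 + 1/(51/5) = 5 + 5/51 = 260/51
5 + 1/(260/51) = 5 + 51/260 = 1351/260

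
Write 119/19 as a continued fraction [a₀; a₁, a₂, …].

119 = 6·19 + 5, so a_0 = 6
19 = 3·5 + 4, so a_1 = 3
5 = 1·4 + 1, so a_2 = 1
4 = 4·1 + 0, so a_3 = 4

[6; 3, 1, 4]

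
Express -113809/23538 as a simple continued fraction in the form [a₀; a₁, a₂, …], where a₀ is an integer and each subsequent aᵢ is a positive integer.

⌊-113809/23538⌋ = -5, remainder 3881
⌊23538/3881⌋ = 6, remainder 252
⌊3881/252⌋ = 15, remainder 101
⌊252/101⌋ = 2, remainder 50
⌊101/50⌋ = 2, remainder 1
⌊50/1⌋ = 50, remainder 0

[-5; 6, 15, 2, 2, 50]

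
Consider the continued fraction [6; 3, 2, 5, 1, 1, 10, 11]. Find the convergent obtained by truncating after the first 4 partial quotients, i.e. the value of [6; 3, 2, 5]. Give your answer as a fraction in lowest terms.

a_0 = 6: 6/1
a_1 = 3: 19/3
a_2 = 2: 44/7
a_3 = 5: 239/38

239/38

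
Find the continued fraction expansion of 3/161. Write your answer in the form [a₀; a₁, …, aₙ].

[0; 53, 1, 2]

Repeatedly divide and take the remainder:
3 = 0·161 + 3, so a_0 = 0
161 = 53·3 + 2, so a_1 = 53
3 = 1·2 + 1, so a_2 = 1
2 = 2·1 + 0, so a_3 = 2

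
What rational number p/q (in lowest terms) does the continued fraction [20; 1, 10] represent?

Start with 10.
1 + 1/(10/1) = 1 + 1/10 = 11/10
20 + 1/(11/10) = 20 + 10/11 = 230/11

230/11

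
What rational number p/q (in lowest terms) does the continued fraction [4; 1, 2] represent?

Start with 2.
1 + 1/(2/1) = 1 + 1/2 = 3/2
4 + 1/(3/2) = 4 + 2/3 = 14/3

14/3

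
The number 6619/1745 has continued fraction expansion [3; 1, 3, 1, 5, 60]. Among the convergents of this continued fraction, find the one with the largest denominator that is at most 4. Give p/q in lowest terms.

a_0 = 3: 3/1  (≤ bound)
a_1 = 1: 4/1  (≤ bound)
a_2 = 3: 15/4  (≤ bound)
a_3 = 1: 19/5  (> 4, stop)

15/4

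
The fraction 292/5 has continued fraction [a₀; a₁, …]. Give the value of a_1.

Run the Euclidean algorithm, recording each quotient:
292 ÷ 5 → quotient 58, remainder 2
5 ÷ 2 → quotient 2, remainder 1

2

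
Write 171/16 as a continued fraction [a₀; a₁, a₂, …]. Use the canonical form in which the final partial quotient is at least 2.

[10; 1, 2, 5]

Repeatedly divide and take the remainder:
171 ÷ 16 → quotient 10, remainder 11
16 ÷ 11 → quotient 1, remainder 5
11 ÷ 5 → quotient 2, remainder 1
5 ÷ 1 → quotient 5, remainder 0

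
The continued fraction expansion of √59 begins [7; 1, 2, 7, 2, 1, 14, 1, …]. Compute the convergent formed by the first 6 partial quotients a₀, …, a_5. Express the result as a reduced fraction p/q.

Start with 1.
2 + 1/(1/1) = 2 + 1/1 = 3/1
7 + 1/(3/1) = 7 + 1/3 = 22/3
2 + 1/(22/3) = 2 + 3/22 = 47/22
1 + 1/(47/22) = 1 + 22/47 = 69/47
7 + 1/(69/47) = 7 + 47/69 = 530/69

530/69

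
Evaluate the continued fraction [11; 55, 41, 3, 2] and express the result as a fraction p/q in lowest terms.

a_0 = 11: 11/1
a_1 = 55: 606/55
a_2 = 41: 24857/2256
a_3 = 3: 75177/6823
a_4 = 2: 175211/15902

175211/15902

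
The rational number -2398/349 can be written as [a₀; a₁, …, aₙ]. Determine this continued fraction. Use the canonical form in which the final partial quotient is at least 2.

Run the Euclidean algorithm, recording each quotient:
⌊-2398/349⌋ = -7, remainder 45
⌊349/45⌋ = 7, remainder 34
⌊45/34⌋ = 1, remainder 11
⌊34/11⌋ = 3, remainder 1
⌊11/1⌋ = 11, remainder 0

[-7; 7, 1, 3, 11]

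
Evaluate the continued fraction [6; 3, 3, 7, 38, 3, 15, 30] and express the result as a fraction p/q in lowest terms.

24469429/3883195

Starting at the tail and folding back:
Start with 30.
15 + 1/(30/1) = 15 + 1/30 = 451/30
3 + 1/(451/30) = 3 + 30/451 = 1383/451
38 + 1/(1383/451) = 38 + 451/1383 = 53005/1383
7 + 1/(53005/1383) = 7 + 1383/53005 = 372418/53005
3 + 1/(372418/53005) = 3 + 53005/372418 = 1170259/372418
3 + 1/(1170259/372418) = 3 + 372418/1170259 = 3883195/1170259
6 + 1/(3883195/1170259) = 6 + 1170259/3883195 = 24469429/3883195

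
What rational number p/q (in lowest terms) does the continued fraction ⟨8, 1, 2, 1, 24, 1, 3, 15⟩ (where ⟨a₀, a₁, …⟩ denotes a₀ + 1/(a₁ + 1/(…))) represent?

Use the convergent recurrence hₖ = aₖ·hₖ₋₁ + hₖ₋₂ (and likewise for the denominators kₖ):
a_0 = 8: 8/1
a_1 = 1: 9/1
a_2 = 2: 26/3
a_3 = 1: 35/4
a_4 = 24: 866/99
a_5 = 1: 901/103
a_6 = 3: 3569/408
a_7 = 15: 54436/6223

54436/6223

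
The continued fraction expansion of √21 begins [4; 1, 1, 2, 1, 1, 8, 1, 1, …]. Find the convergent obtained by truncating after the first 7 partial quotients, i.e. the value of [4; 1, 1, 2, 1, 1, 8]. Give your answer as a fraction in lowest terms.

a_0 = 4: 4/1
a_1 = 1: 5/1
a_2 = 1: 9/2
a_3 = 2: 23/5
a_4 = 1: 32/7
a_5 = 1: 55/12
a_6 = 8: 472/103

472/103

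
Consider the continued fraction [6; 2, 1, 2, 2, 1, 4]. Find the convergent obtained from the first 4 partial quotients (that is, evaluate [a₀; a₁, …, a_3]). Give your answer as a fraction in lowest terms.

51/8

Start with 2.
1 + 1/(2/1) = 1 + 1/2 = 3/2
2 + 1/(3/2) = 2 + 2/3 = 8/3
6 + 1/(8/3) = 6 + 3/8 = 51/8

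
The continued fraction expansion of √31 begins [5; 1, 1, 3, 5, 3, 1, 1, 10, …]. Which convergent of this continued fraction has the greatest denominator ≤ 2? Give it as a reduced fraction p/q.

List convergents until the denominator exceeds the bound:
a_0 = 5: 5/1  (≤ bound)
a_1 = 1: 6/1  (≤ bound)
a_2 = 1: 11/2  (≤ bound)
a_3 = 3: 39/7  (> 2, stop)

11/2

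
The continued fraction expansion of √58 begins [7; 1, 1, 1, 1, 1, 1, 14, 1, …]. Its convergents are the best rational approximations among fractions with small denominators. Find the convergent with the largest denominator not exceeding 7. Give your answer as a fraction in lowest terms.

a_0 = 7: 7/1  (≤ bound)
a_1 = 1: 8/1  (≤ bound)
a_2 = 1: 15/2  (≤ bound)
a_3 = 1: 23/3  (≤ bound)
a_4 = 1: 38/5  (≤ bound)
a_5 = 1: 61/8  (> 7, stop)

38/5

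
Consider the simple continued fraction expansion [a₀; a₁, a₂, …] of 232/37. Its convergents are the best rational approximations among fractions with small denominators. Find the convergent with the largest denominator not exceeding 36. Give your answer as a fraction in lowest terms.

List convergents until the denominator exceeds the bound:
a_0 = 6: 6/1  (≤ bound)
a_1 = 3: 19/3  (≤ bound)
a_2 = 1: 25/4  (≤ bound)
a_3 = 2: 69/11  (≤ bound)
a_4 = 3: 232/37  (> 36, stop)

69/11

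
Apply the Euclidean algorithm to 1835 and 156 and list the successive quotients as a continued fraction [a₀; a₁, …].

[11; 1, 3, 4, 1, 1, 1, 2]

Apply division with remainder until the remainder is 0:
1835 ÷ 156 → quotient 11, remainder 119
156 ÷ 119 → quotient 1, remainder 37
119 ÷ 37 → quotient 3, remainder 8
37 ÷ 8 → quotient 4, remainder 5
8 ÷ 5 → quotient 1, remainder 3
5 ÷ 3 → quotient 1, remainder 2
3 ÷ 2 → quotient 1, remainder 1
2 ÷ 1 → quotient 2, remainder 0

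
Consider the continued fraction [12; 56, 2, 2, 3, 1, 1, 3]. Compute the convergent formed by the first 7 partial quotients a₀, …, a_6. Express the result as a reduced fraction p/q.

a_0 = 12: 12/1
a_1 = 56: 673/56
a_2 = 2: 1358/113
a_3 = 2: 3389/282
a_4 = 3: 11525/959
a_5 = 1: 14914/1241
a_6 = 1: 26439/2200

26439/2200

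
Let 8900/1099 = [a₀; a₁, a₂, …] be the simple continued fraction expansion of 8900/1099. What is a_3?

1

8900 ÷ 1099 → quotient 8, remainder 108
1099 ÷ 108 → quotient 10, remainder 19
108 ÷ 19 → quotient 5, remainder 13
19 ÷ 13 → quotient 1, remainder 6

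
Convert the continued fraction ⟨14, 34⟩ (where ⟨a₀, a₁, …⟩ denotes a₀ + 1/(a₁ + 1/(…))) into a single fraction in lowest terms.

Start with 34.
14 + 1/(34/1) = 14 + 1/34 = 477/34

477/34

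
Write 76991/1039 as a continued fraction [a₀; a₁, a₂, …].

Run the Euclidean algorithm, recording each quotient:
⌊76991/1039⌋ = 74, remainder 105
⌊1039/105⌋ = 9, remainder 94
⌊105/94⌋ = 1, remainder 11
⌊94/11⌋ = 8, remainder 6
⌊11/6⌋ = 1, remainder 5
⌊6/5⌋ = 1, remainder 1
⌊5/1⌋ = 5, remainder 0

[74; 9, 1, 8, 1, 1, 5]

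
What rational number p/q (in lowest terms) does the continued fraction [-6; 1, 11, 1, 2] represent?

-193/38

Start with 2.
1 + 1/(2/1) = 1 + 1/2 = 3/2
11 + 1/(3/2) = 11 + 2/3 = 35/3
1 + 1/(35/3) = 1 + 3/35 = 38/35
-6 + 1/(38/35) = -6 + 35/38 = -193/38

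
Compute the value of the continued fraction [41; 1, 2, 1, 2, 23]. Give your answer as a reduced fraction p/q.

10724/257

a_0 = 41: 41/1
a_1 = 1: 42/1
a_2 = 2: 125/3
a_3 = 1: 167/4
a_4 = 2: 459/11
a_5 = 23: 10724/257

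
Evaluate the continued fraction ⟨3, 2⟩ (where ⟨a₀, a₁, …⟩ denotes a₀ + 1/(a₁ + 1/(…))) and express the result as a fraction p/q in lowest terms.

a_0 = 3: 3/1
a_1 = 2: 7/2

7/2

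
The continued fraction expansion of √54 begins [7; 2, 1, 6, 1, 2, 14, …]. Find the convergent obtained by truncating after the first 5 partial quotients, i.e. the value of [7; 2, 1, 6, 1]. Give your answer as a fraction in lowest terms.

Starting at the tail and folding back:
Start with 1.
6 + 1/(1/1) = 6 + 1/1 = 7/1
1 + 1/(7/1) = 1 + 1/7 = 8/7
2 + 1/(8/7) = 2 + 7/8 = 23/8
7 + 1/(23/8) = 7 + 8/23 = 169/23

169/23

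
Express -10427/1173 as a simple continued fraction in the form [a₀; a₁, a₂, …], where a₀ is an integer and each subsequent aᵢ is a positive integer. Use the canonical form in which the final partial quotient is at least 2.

⌊-10427/1173⌋ = -9, remainder 130
⌊1173/130⌋ = 9, remainder 3
⌊130/3⌋ = 43, remainder 1
⌊3/1⌋ = 3, remainder 0

[-9; 9, 43, 3]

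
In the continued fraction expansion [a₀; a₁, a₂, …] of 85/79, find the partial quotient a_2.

6

⌊85/79⌋ = 1, remainder 6
⌊79/6⌋ = 13, remainder 1
⌊6/1⌋ = 6, remainder 0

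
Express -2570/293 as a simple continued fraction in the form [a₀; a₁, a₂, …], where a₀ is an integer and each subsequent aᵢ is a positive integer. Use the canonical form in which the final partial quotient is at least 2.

Run the Euclidean algorithm, recording each quotient:
⌊-2570/293⌋ = -9, remainder 67
⌊293/67⌋ = 4, remainder 25
⌊67/25⌋ = 2, remainder 17
⌊25/17⌋ = 1, remainder 8
⌊17/8⌋ = 2, remainder 1
⌊8/1⌋ = 8, remainder 0

[-9; 4, 2, 1, 2, 8]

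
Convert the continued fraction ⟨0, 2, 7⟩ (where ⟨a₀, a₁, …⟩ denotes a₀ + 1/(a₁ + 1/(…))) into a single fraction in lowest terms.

7/15

a_0 = 0: 0/1
a_1 = 2: 1/2
a_2 = 7: 7/15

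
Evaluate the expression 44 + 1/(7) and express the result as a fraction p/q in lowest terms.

a_0 = 44: 44/1
a_1 = 7: 309/7

309/7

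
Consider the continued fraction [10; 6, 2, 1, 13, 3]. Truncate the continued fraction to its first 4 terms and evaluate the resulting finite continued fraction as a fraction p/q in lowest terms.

193/19

a_0 = 10: 10/1
a_1 = 6: 61/6
a_2 = 2: 132/13
a_3 = 1: 193/19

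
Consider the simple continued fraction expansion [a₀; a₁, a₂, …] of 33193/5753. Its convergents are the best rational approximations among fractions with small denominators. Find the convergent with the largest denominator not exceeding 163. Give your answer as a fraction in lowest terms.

75/13

a_0 = 5: 5/1  (≤ bound)
a_1 = 1: 6/1  (≤ bound)
a_2 = 3: 23/4  (≤ bound)
a_3 = 2: 52/9  (≤ bound)
a_4 = 1: 75/13  (≤ bound)
a_5 = 12: 952/165  (> 163, stop)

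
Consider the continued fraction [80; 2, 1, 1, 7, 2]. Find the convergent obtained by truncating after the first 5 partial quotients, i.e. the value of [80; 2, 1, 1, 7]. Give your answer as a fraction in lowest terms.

Starting at the tail and folding back:
Start with 7.
1 + 1/(7/1) = 1 + 1/7 = 8/7
1 + 1/(8/7) = 1 + 7/8 = 15/8
2 + 1/(15/8) = 2 + 8/15 = 38/15
80 + 1/(38/15) = 80 + 15/38 = 3055/38

3055/38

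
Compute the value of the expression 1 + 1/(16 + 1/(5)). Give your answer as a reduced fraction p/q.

86/81

Starting at the tail and folding back:
Start with 5.
16 + 1/(5/1) = 16 + 1/5 = 81/5
1 + 1/(81/5) = 1 + 5/81 = 86/81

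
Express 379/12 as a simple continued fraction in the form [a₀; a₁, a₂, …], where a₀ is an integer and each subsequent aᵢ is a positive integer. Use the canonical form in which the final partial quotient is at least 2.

[31; 1, 1, 2, 2]

379 ÷ 12 → quotient 31, remainder 7
12 ÷ 7 → quotient 1, remainder 5
7 ÷ 5 → quotient 1, remainder 2
5 ÷ 2 → quotient 2, remainder 1
2 ÷ 1 → quotient 2, remainder 0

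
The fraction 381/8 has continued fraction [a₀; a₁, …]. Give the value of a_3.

1

381 ÷ 8 → quotient 47, remainder 5
8 ÷ 5 → quotient 1, remainder 3
5 ÷ 3 → quotient 1, remainder 2
3 ÷ 2 → quotient 1, remainder 1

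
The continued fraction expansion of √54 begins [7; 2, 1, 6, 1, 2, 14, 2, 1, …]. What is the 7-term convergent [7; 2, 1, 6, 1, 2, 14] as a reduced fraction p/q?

Collapse the nested fraction from the inside out:
Start with 14.
2 + 1/(14/1) = 2 + 1/14 = 29/14
1 + 1/(29/14) = 1 + 14/29 = 43/29
6 + 1/(43/29) = 6 + 29/43 = 287/43
1 + 1/(287/43) = 1 + 43/287 = 330/287
2 + 1/(330/287) = 2 + 287/330 = 947/330
7 + 1/(947/330) = 7 + 330/947 = 6959/947

6959/947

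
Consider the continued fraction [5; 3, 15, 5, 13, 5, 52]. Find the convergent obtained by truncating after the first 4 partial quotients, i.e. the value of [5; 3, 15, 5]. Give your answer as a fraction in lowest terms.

Start with 5.
15 + 1/(5/1) = 15 + 1/5 = 76/5
3 + 1/(76/5) = 3 + 5/76 = 233/76
5 + 1/(233/76) = 5 + 76/233 = 1241/233

1241/233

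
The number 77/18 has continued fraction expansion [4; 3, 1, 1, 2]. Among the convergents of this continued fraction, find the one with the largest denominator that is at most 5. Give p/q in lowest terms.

a_0 = 4: 4/1  (≤ bound)
a_1 = 3: 13/3  (≤ bound)
a_2 = 1: 17/4  (≤ bound)
a_3 = 1: 30/7  (> 5, stop)

17/4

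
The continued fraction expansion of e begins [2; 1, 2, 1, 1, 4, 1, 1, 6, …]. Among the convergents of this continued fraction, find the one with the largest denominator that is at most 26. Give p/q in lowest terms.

19/7

List convergents until the denominator exceeds the bound:
a_0 = 2: 2/1  (≤ bound)
a_1 = 1: 3/1  (≤ bound)
a_2 = 2: 8/3  (≤ bound)
a_3 = 1: 11/4  (≤ bound)
a_4 = 1: 19/7  (≤ bound)
a_5 = 4: 87/32  (> 26, stop)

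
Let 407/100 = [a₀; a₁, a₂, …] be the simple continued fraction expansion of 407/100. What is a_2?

Repeatedly divide and take the remainder:
⌊407/100⌋ = 4, remainder 7
⌊100/7⌋ = 14, remainder 2
⌊7/2⌋ = 3, remainder 1

3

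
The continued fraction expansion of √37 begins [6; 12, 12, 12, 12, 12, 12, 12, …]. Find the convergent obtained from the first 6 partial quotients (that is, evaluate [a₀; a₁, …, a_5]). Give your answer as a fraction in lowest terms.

a_0 = 6: 6/1
a_1 = 12: 73/12
a_2 = 12: 882/145
a_3 = 12: 10657/1752
a_4 = 12: 128766/21169
a_5 = 12: 1555849/255780

1555849/255780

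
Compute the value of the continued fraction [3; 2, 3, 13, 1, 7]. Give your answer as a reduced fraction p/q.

Work from the innermost term outward:
Start with 7.
1 + 1/(7/1) = 1 + 1/7 = 8/7
13 + 1/(8/7) = 13 + 7/8 = 111/8
3 + 1/(111/8) = 3 + 8/111 = 341/111
2 + 1/(341/111) = 2 + 111/341 = 793/341
3 + 1/(793/341) = 3 + 341/793 = 2720/793

2720/793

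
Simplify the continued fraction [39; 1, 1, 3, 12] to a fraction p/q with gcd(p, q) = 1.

3403/86

Start with 12.
3 + 1/(12/1) = 3 + 1/12 = 37/12
1 + 1/(37/12) = 1 + 12/37 = 49/37
1 + 1/(49/37) = 1 + 37/49 = 86/49
39 + 1/(86/49) = 39 + 49/86 = 3403/86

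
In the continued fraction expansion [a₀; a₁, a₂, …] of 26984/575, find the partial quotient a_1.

Repeatedly divide and take the remainder:
⌊26984/575⌋ = 46, remainder 534
⌊575/534⌋ = 1, remainder 41

1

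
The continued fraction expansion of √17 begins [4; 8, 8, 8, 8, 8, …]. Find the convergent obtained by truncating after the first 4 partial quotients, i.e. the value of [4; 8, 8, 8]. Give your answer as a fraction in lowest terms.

Start with 8.
8 + 1/(8/1) = 8 + 1/8 = 65/8
8 + 1/(65/8) = 8 + 8/65 = 528/65
4 + 1/(528/65) = 4 + 65/528 = 2177/528

2177/528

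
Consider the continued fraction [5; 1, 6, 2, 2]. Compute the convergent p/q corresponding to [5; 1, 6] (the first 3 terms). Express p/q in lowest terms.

Starting at the tail and folding back:
Start with 6.
1 + 1/(6/1) = 1 + 1/6 = 7/6
5 + 1/(7/6) = 5 + 6/7 = 41/7

41/7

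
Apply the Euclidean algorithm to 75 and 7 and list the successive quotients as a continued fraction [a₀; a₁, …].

Repeatedly divide and take the remainder:
75 = 10·7 + 5, so a_0 = 10
7 = 1·5 + 2, so a_1 = 1
5 = 2·2 + 1, so a_2 = 2
2 = 2·1 + 0, so a_3 = 2

[10; 1, 2, 2]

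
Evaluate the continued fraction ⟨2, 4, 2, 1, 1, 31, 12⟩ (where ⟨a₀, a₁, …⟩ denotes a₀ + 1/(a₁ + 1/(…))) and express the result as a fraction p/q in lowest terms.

18625/8362

a_0 = 2: 2/1
a_1 = 4: 9/4
a_2 = 2: 20/9
a_3 = 1: 29/13
a_4 = 1: 49/22
a_5 = 31: 1548/695
a_6 = 12: 18625/8362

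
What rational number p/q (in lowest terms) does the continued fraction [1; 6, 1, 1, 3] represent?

Work from the innermost term outward:
Start with 3.
1 + 1/(3/1) = 1 + 1/3 = 4/3
1 + 1/(4/3) = 1 + 3/4 = 7/4
6 + 1/(7/4) = 6 + 4/7 = 46/7
1 + 1/(46/7) = 1 + 7/46 = 53/46

53/46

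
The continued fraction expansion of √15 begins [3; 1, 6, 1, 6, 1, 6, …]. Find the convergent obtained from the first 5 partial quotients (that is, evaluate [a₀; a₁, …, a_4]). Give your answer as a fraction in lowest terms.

a_0 = 3: 3/1
a_1 = 1: 4/1
a_2 = 6: 27/7
a_3 = 1: 31/8
a_4 = 6: 213/55

213/55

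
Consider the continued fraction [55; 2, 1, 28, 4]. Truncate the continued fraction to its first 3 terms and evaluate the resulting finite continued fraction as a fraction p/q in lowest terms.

Start with 1.
2 + 1/(1/1) = 2 + 1/1 = 3/1
55 + 1/(3/1) = 55 + 1/3 = 166/3

166/3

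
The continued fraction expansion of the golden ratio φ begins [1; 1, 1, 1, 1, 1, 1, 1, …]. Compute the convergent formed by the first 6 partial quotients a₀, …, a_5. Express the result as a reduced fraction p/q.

a_0 = 1: 1/1
a_1 = 1: 2/1
a_2 = 1: 3/2
a_3 = 1: 5/3
a_4 = 1: 8/5
a_5 = 1: 13/8

13/8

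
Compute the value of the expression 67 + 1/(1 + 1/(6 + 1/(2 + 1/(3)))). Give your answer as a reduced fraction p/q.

a_0 = 67: 67/1
a_1 = 1: 68/1
a_2 = 6: 475/7
a_3 = 2: 1018/15
a_4 = 3: 3529/52

3529/52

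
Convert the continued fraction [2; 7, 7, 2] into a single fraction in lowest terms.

Use the convergent recurrence hₖ = aₖ·hₖ₋₁ + hₖ₋₂ (and likewise for the denominators kₖ):
a_0 = 2: 2/1
a_1 = 7: 15/7
a_2 = 7: 107/50
a_3 = 2: 229/107

229/107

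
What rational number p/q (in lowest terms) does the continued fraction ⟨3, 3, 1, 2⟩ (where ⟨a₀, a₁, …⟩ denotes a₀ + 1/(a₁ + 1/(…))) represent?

36/11

Compute successive convergents:
a_0 = 3: 3/1
a_1 = 3: 10/3
a_2 = 1: 13/4
a_3 = 2: 36/11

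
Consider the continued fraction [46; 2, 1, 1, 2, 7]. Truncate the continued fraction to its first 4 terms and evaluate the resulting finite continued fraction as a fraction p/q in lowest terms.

232/5

a_0 = 46: 46/1
a_1 = 2: 93/2
a_2 = 1: 139/3
a_3 = 1: 232/5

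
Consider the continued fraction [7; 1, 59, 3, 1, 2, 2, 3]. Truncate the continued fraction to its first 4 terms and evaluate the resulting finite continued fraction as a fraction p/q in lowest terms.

Starting at the tail and folding back:
Start with 3.
59 + 1/(3/1) = 59 + 1/3 = 178/3
1 + 1/(178/3) = 1 + 3/178 = 181/178
7 + 1/(181/178) = 7 + 178/181 = 1445/181

1445/181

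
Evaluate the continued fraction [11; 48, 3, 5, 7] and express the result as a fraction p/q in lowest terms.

61231/5556

Starting at the tail and folding back:
Start with 7.
5 + 1/(7/1) = 5 + 1/7 = 36/7
3 + 1/(36/7) = 3 + 7/36 = 115/36
48 + 1/(115/36) = 48 + 36/115 = 5556/115
11 + 1/(5556/115) = 11 + 115/5556 = 61231/5556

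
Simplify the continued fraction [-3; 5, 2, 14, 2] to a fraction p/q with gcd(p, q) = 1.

-927/329

Compute successive convergents:
a_0 = -3: -3/1
a_1 = 5: -14/5
a_2 = 2: -31/11
a_3 = 14: -448/159
a_4 = 2: -927/329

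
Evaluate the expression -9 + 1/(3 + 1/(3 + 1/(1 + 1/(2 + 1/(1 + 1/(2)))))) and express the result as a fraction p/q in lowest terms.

Work from the innermost term outward:
Start with 2.
1 + 1/(2/1) = 1 + 1/2 = 3/2
2 + 1/(3/2) = 2 + 2/3 = 8/3
1 + 1/(8/3) = 1 + 3/8 = 11/8
3 + 1/(11/8) = 3 + 8/11 = 41/11
3 + 1/(41/11) = 3 + 11/41 = 134/41
-9 + 1/(134/41) = -9 + 41/134 = -1165/134

-1165/134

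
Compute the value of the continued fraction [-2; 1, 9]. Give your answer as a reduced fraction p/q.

-11/10

Collapse the nested fraction from the inside out:
Start with 9.
1 + 1/(9/1) = 1 + 1/9 = 10/9
-2 + 1/(10/9) = -2 + 9/10 = -11/10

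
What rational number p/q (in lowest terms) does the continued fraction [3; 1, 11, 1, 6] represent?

Start with 6.
1 + 1/(6/1) = 1 + 1/6 = 7/6
11 + 1/(7/6) = 11 + 6/7 = 83/7
1 + 1/(83/7) = 1 + 7/83 = 90/83
3 + 1/(90/83) = 3 + 83/90 = 353/90

353/90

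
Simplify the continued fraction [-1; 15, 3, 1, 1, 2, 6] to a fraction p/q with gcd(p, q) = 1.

-1642/1757

Starting at the tail and folding back:
Start with 6.
2 + 1/(6/1) = 2 + 1/6 = 13/6
1 + 1/(13/6) = 1 + 6/13 = 19/13
1 + 1/(19/13) = 1 + 13/19 = 32/19
3 + 1/(32/19) = 3 + 19/32 = 115/32
15 + 1/(115/32) = 15 + 32/115 = 1757/115
-1 + 1/(1757/115) = -1 + 115/1757 = -1642/1757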